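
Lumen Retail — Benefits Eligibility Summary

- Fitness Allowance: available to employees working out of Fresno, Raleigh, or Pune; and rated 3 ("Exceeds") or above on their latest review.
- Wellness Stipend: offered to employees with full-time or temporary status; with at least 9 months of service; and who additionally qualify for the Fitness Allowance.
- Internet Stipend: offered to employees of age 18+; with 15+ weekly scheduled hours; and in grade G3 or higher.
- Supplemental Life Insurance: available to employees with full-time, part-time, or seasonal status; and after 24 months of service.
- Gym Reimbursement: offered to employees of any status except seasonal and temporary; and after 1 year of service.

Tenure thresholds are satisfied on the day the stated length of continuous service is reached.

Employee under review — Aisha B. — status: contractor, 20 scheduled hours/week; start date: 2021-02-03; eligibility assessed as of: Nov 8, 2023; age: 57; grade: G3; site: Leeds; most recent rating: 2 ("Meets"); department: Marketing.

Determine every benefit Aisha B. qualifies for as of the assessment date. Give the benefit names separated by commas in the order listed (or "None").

Internet Stipend, Gym Reimbursement

Service from 2021-02-03 to Nov 8, 2023: 1008 days.
Fitness Allowance — site Leeds ✗ (not Fresno, Raleigh, or Pune) → not eligible.
Wellness Stipend — status contractor ✗ (requires full-time or temporary) → not eligible.
Internet Stipend — age 57 ≥ 18 ✓; 20 hrs/wk ≥ 15 ✓; grade G3 ≥ G3 ✓ → eligible.
Supplemental Life Insurance — status contractor ✗ (requires full-time, part-time, or seasonal) → not eligible.
Gym Reimbursement — status contractor ✓ (not excluded); service 1008 days ≥ 1 year (≈365 days) ✓ → eligible.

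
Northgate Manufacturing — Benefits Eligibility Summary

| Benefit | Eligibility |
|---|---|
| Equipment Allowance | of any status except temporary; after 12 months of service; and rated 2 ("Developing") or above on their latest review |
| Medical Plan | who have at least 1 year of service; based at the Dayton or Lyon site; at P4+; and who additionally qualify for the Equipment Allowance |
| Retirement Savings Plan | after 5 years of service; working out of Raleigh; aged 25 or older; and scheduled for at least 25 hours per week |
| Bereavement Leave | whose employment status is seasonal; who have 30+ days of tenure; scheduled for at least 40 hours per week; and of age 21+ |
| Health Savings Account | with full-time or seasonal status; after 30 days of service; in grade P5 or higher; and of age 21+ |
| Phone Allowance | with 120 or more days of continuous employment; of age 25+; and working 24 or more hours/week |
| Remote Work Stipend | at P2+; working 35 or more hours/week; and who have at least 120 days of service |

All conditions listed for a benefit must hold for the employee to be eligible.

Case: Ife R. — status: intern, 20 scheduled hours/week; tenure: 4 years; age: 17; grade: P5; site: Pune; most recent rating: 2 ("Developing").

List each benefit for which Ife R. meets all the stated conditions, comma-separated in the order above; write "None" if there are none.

Equipment Allowance

Equipment Allowance — status intern ✓ (not excluded); service 4 years ≥ 12 months (≈360 days) ✓; rating 2 ≥ 2 ✓ → eligible.
Medical Plan — service 4 years ≥ 1 year ✓; site Pune ✗ (not Dayton or Lyon) → not eligible.
Retirement Savings Plan — service 4 years < 5 years ✗ → not eligible.
Bereavement Leave — status intern ✗ (requires seasonal) → not eligible.
Health Savings Account — status intern ✗ (requires full-time or seasonal) → not eligible.
Phone Allowance — service 4 years ≥ 120 days ✓; age 17 < 25 ✗ → not eligible.
Remote Work Stipend — grade P5 ≥ P2 ✓; 20 hrs/wk < 35 ✗ → not eligible.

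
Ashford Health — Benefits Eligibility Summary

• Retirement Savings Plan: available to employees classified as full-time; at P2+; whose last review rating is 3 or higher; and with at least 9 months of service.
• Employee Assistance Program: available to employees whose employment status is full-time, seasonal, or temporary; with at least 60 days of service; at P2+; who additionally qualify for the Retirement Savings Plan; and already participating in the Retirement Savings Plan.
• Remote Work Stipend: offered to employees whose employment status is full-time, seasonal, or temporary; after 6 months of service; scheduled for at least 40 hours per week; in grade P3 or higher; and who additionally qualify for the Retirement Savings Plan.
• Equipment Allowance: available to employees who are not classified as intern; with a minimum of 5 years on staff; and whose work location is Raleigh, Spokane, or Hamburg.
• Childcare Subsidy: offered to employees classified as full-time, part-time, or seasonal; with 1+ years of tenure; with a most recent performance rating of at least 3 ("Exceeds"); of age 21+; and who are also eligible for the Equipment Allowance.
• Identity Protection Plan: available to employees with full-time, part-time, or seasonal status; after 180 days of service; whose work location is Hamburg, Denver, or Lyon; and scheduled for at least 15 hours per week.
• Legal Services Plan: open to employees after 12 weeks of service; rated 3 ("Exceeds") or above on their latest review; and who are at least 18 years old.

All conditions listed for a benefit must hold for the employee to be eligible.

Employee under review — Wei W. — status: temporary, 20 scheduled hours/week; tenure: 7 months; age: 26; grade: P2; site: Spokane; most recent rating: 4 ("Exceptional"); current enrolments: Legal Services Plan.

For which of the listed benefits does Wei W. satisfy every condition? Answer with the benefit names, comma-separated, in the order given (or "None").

Retirement Savings Plan — status temporary ✗ (requires full-time) → not eligible.
Employee Assistance Program — status temporary ✓; service 7 months ≥ 60 days ✓; grade P2 ≥ P2 ✓; not eligible for Retirement Savings Plan ✗ → not eligible.
Remote Work Stipend — status temporary ✓; service 7 months ≥ 6 months ✓; 20 hrs/wk < 40 ✗ → not eligible.
Equipment Allowance — status temporary ✓ (not excluded); service 7 months < 5 years (≈1825 days) ✗ → not eligible.
Childcare Subsidy — status temporary ✗ (requires full-time, part-time, or seasonal) → not eligible.
Identity Protection Plan — status temporary ✗ (requires full-time, part-time, or seasonal) → not eligible.
Legal Services Plan — service 7 months ≥ 12 weeks (≈84 days) ✓; rating 4 ≥ 3 ✓; age 26 ≥ 18 ✓ → eligible.

Legal Services Plan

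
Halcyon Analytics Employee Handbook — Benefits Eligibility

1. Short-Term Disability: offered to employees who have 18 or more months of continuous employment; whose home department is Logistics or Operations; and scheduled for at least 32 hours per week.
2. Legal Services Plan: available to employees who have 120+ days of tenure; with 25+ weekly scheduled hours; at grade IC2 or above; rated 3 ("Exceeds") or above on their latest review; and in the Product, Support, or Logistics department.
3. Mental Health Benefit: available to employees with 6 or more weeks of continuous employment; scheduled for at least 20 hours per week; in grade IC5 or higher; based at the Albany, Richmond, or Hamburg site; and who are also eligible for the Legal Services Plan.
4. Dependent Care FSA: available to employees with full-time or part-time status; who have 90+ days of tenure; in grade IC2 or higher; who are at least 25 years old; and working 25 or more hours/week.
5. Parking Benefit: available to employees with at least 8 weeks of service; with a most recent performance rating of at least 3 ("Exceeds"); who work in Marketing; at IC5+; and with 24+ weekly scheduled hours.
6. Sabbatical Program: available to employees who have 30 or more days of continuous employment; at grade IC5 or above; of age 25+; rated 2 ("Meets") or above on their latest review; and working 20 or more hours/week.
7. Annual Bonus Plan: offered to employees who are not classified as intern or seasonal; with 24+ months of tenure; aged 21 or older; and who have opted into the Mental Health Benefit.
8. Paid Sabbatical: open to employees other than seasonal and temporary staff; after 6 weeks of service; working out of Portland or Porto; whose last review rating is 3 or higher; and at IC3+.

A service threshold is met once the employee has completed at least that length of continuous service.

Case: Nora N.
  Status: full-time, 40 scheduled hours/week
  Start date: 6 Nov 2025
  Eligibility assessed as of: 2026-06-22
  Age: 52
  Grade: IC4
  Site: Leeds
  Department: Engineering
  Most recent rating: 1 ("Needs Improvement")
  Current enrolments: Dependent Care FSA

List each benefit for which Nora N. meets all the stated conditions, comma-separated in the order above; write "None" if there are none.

Dependent Care FSA

Service from 6 Nov 2025 to 2026-06-22: 228 days.
Short-Term Disability — service 228 days < 18 months (≈540 days) ✗ → not eligible.
Legal Services Plan — service 228 days ≥ 120 days ✓; 40 hrs/wk ≥ 25 ✓; grade IC4 ≥ IC2 ✓; rating 1 < 3 ✗ → not eligible.
Mental Health Benefit — service 228 days ≥ 6 weeks (≈42 days) ✓; 40 hrs/wk ≥ 20 ✓; grade IC4 < IC5 ✗ → not eligible.
Dependent Care FSA — status full-time ✓; service 228 days ≥ 90 days ✓; grade IC4 ≥ IC2 ✓; age 52 ≥ 25 ✓; 40 hrs/wk ≥ 25 ✓ → eligible.
Parking Benefit — service 228 days ≥ 8 weeks (≈56 days) ✓; rating 1 < 3 ✗ → not eligible.
Sabbatical Program — service 228 days ≥ 30 days ✓; grade IC4 < IC5 ✗ → not eligible.
Annual Bonus Plan — status full-time ✓ (not excluded); service 228 days < 24 months (≈720 days) ✗ → not eligible.
Paid Sabbatical — status full-time ✓ (not excluded); service 228 days ≥ 6 weeks (≈42 days) ✓; site Leeds ✗ (not Portland or Porto) → not eligible.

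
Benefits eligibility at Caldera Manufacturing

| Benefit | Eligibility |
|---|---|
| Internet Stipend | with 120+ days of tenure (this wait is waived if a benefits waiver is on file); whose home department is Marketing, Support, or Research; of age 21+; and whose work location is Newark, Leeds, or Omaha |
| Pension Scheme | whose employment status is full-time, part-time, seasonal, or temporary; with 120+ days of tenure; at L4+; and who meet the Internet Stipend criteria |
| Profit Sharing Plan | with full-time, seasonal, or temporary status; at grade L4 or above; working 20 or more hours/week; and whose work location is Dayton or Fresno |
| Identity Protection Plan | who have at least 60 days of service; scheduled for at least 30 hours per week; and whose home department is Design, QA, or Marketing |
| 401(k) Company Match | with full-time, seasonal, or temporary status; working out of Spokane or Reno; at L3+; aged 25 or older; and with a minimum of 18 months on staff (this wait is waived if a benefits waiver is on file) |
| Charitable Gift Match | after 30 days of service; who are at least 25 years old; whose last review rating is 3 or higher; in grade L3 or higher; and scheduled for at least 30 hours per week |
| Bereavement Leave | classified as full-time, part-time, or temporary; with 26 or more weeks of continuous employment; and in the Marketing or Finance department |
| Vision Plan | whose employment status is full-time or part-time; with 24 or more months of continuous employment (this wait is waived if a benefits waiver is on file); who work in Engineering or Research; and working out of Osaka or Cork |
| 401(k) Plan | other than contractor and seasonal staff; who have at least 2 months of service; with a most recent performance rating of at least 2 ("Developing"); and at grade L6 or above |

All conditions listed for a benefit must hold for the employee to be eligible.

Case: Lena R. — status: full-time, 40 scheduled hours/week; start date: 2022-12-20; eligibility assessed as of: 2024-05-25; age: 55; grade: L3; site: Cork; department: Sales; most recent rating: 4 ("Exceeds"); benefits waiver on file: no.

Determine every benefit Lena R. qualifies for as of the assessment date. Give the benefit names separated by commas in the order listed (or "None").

Service from 2022-12-20 to 2024-05-25: 522 days.
Internet Stipend — no waiver, service 522 days ≥ 120 days ✓; dept Sales ✗ → not eligible.
Pension Scheme — status full-time ✓; service 522 days ≥ 120 days ✓; grade L3 < L4 ✗ → not eligible.
Profit Sharing Plan — status full-time ✓; grade L3 < L4 ✗ → not eligible.
Identity Protection Plan — service 522 days ≥ 60 days ✓; 40 hrs/wk ≥ 30 ✓; dept Sales ✗ → not eligible.
401(k) Company Match — status full-time ✓; site Cork ✗ (not Spokane or Reno) → not eligible.
Charitable Gift Match — service 522 days ≥ 30 days ✓; age 55 ≥ 25 ✓; rating 4 ≥ 3 ✓; grade L3 ≥ L3 ✓; 40 hrs/wk ≥ 30 ✓ → eligible.
Bereavement Leave — status full-time ✓; service 522 days ≥ 26 weeks (≈182 days) ✓; dept Sales ✗ → not eligible.
Vision Plan — status full-time ✓; no waiver, service 522 days < 24 months (≈720 days) ✗ → not eligible.
401(k) Plan — status full-time ✓ (not excluded); service 522 days ≥ 2 months (≈60 days) ✓; rating 4 ≥ 2 ✓; grade L3 < L6 ✗ → not eligible.

Charitable Gift Match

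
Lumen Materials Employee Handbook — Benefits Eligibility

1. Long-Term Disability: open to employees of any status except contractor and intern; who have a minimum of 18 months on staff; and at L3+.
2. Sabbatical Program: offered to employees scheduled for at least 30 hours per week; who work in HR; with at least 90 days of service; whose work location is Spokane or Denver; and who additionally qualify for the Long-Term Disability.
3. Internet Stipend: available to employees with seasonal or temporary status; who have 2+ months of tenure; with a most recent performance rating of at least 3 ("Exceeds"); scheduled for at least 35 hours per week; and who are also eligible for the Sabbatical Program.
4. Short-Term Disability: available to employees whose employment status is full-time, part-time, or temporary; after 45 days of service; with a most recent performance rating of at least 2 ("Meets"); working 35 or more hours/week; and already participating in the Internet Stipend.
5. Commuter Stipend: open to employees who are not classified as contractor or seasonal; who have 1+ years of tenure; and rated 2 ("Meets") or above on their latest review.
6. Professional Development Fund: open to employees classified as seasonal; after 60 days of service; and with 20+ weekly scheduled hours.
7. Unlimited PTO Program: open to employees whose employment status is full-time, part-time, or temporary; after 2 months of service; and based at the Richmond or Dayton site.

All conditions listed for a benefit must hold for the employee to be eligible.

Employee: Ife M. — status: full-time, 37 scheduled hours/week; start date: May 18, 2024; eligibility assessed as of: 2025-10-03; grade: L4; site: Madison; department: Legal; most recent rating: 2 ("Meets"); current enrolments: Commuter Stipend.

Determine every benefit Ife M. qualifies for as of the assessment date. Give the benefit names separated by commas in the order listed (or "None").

Commuter Stipend

Service from May 18, 2024 to 2025-10-03: 503 days.
Long-Term Disability — status full-time ✓ (not excluded); service 503 days < 18 months (≈540 days) ✗ → not eligible.
Sabbatical Program — 37 hrs/wk ≥ 30 ✓; dept Legal ✗ → not eligible.
Internet Stipend — status full-time ✗ (requires seasonal or temporary) → not eligible.
Short-Term Disability — status full-time ✓; service 503 days ≥ 45 days ✓; rating 2 ≥ 2 ✓; 37 hrs/wk ≥ 35 ✓; not enrolled in Internet Stipend ✗ → not eligible.
Commuter Stipend — status full-time ✓ (not excluded); service 503 days ≥ 1 year (≈365 days) ✓; rating 2 ≥ 2 ✓ → eligible.
Professional Development Fund — status full-time ✗ (requires seasonal) → not eligible.
Unlimited PTO Program — status full-time ✓; service 503 days ≥ 2 months (≈60 days) ✓; site Madison ✗ (not Richmond or Dayton) → not eligible.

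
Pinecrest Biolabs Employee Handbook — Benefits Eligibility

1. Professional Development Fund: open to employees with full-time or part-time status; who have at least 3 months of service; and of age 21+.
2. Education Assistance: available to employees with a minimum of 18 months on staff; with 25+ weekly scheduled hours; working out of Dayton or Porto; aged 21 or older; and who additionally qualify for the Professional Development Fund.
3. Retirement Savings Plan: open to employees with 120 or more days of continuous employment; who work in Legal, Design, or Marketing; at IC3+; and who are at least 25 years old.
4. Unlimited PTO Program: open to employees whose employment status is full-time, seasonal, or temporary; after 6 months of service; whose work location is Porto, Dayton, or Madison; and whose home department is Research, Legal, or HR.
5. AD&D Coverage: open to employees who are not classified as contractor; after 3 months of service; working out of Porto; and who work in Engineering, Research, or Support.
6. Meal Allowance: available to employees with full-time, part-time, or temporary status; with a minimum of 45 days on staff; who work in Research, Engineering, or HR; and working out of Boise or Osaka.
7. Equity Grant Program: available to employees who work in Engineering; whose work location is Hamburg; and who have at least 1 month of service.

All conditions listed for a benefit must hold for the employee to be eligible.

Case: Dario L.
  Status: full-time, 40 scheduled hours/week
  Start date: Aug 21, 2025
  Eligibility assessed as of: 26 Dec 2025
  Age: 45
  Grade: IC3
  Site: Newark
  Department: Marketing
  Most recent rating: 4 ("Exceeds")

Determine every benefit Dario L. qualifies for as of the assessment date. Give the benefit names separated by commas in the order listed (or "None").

Service from Aug 21, 2025 to 26 Dec 2025: 127 days.
Professional Development Fund — status full-time ✓; service 127 days ≥ 3 months (≈90 days) ✓; age 45 ≥ 21 ✓ → eligible.
Education Assistance — service 127 days < 18 months (≈540 days) ✗ → not eligible.
Retirement Savings Plan — service 127 days ≥ 120 days ✓; dept Marketing ✓; grade IC3 ≥ IC3 ✓; age 45 ≥ 25 ✓ → eligible.
Unlimited PTO Program — status full-time ✓; service 127 days < 6 months (≈180 days) ✗ → not eligible.
AD&D Coverage — status full-time ✓ (not excluded); service 127 days ≥ 3 months (≈90 days) ✓; site Newark ✗ (not Porto) → not eligible.
Meal Allowance — status full-time ✓; service 127 days ≥ 45 days ✓; dept Marketing ✗ → not eligible.
Equity Grant Program — dept Marketing ✗ → not eligible.

Professional Development Fund, Retirement Savings Plan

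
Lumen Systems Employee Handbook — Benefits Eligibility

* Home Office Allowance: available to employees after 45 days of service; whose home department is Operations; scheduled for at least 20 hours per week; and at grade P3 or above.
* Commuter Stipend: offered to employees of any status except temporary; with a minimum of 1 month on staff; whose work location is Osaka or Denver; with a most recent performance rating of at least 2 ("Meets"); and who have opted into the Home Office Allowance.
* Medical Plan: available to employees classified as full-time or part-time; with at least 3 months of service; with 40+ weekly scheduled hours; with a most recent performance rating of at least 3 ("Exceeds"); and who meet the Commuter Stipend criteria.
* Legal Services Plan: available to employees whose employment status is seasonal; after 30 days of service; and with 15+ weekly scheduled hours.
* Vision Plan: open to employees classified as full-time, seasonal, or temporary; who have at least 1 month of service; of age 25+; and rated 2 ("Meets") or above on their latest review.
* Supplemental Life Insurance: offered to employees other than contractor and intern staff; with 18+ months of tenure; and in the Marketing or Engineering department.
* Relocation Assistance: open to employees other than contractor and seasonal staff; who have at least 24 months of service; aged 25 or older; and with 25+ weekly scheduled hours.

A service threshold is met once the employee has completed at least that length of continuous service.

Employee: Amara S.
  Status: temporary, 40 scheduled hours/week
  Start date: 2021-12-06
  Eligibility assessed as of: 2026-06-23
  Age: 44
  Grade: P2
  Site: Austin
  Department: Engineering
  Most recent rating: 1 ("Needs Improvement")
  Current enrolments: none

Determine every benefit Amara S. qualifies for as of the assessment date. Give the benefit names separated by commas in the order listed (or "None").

Supplemental Life Insurance, Relocation Assistance

Service from 2021-12-06 to 2026-06-23: 1660 days.
Home Office Allowance — service 1660 days ≥ 45 days ✓; dept Engineering ✗ → not eligible.
Commuter Stipend — status temporary ✗ (excluded) → not eligible.
Medical Plan — status temporary ✗ (requires full-time or part-time) → not eligible.
Legal Services Plan — status temporary ✗ (requires seasonal) → not eligible.
Vision Plan — status temporary ✓; service 1660 days ≥ 1 month (≈30 days) ✓; age 44 ≥ 25 ✓; rating 1 < 2 ✗ → not eligible.
Supplemental Life Insurance — status temporary ✓ (not excluded); service 1660 days ≥ 18 months (≈540 days) ✓; dept Engineering ✓ → eligible.
Relocation Assistance — status temporary ✓ (not excluded); service 1660 days ≥ 24 months (≈720 days) ✓; age 44 ≥ 25 ✓; 40 hrs/wk ≥ 25 ✓ → eligible.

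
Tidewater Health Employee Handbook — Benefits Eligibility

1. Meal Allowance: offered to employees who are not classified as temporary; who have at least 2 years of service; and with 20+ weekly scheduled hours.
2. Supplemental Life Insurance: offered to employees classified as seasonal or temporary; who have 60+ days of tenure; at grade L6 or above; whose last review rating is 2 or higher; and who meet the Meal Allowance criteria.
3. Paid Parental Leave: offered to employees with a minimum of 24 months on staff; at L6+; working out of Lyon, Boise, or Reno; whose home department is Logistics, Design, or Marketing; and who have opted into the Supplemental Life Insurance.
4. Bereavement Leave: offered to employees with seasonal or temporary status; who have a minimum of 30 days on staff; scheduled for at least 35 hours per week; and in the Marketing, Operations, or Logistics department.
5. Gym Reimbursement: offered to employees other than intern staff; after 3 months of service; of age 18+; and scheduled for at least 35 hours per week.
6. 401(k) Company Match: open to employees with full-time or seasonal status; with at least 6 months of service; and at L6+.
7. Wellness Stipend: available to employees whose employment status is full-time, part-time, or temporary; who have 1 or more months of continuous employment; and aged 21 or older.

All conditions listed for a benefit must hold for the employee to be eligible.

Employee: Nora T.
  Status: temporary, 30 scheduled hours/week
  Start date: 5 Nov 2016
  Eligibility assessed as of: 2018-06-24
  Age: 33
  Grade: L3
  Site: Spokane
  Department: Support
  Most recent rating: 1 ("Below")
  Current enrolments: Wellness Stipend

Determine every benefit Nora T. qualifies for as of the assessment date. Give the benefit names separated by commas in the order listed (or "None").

Wellness Stipend

Service from 5 Nov 2016 to 2018-06-24: 596 days.
Meal Allowance — status temporary ✗ (excluded) → not eligible.
Supplemental Life Insurance — status temporary ✓; service 596 days ≥ 60 days ✓; grade L3 < L6 ✗ → not eligible.
Paid Parental Leave — service 596 days < 24 months (≈720 days) ✗ → not eligible.
Bereavement Leave — status temporary ✓; service 596 days ≥ 30 days ✓; 30 hrs/wk < 35 ✗ → not eligible.
Gym Reimbursement — status temporary ✓ (not excluded); service 596 days ≥ 3 months (≈90 days) ✓; age 33 ≥ 18 ✓; 30 hrs/wk < 35 ✗ → not eligible.
401(k) Company Match — status temporary ✗ (requires full-time or seasonal) → not eligible.
Wellness Stipend — status temporary ✓; service 596 days ≥ 1 month (≈30 days) ✓; age 33 ≥ 21 ✓ → eligible.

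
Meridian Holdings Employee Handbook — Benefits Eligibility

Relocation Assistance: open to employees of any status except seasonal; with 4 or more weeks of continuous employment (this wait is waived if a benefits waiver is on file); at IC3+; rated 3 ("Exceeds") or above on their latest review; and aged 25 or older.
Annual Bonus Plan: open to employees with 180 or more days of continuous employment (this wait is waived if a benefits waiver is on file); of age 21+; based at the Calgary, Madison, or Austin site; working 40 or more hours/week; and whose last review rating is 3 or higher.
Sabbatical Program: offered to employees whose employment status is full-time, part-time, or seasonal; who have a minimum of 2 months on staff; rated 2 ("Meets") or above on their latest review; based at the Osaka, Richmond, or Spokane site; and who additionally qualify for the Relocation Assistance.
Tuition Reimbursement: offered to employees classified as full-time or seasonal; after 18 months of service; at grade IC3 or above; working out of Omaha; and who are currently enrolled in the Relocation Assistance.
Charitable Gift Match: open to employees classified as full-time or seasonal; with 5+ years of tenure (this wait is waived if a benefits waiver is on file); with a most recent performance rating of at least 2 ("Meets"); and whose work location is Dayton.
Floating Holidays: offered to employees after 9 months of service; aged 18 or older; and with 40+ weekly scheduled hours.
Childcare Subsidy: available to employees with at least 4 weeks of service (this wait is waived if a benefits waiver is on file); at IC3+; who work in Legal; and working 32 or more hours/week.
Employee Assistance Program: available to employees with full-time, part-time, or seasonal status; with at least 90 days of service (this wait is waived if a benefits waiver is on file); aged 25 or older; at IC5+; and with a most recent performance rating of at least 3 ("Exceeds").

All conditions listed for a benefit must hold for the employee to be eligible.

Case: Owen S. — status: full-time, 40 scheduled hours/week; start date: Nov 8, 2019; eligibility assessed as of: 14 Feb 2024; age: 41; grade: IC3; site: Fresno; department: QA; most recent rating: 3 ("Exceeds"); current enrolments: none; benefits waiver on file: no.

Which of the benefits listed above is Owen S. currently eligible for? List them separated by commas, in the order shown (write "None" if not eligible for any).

Relocation Assistance, Floating Holidays

Service from Nov 8, 2019 to 14 Feb 2024: 1559 days.
Relocation Assistance — status full-time ✓ (not excluded); no waiver, service 1559 days ≥ 4 weeks (≈28 days) ✓; grade IC3 ≥ IC3 ✓; rating 3 ≥ 3 ✓; age 41 ≥ 25 ✓ → eligible.
Annual Bonus Plan — no waiver, service 1559 days ≥ 180 days ✓; age 41 ≥ 21 ✓; site Fresno ✗ (not Calgary, Madison, or Austin) → not eligible.
Sabbatical Program — status full-time ✓; service 1559 days ≥ 2 months (≈60 days) ✓; rating 3 ≥ 2 ✓; site Fresno ✗ (not Osaka, Richmond, or Spokane) → not eligible.
Tuition Reimbursement — status full-time ✓; service 1559 days ≥ 18 months (≈540 days) ✓; grade IC3 ≥ IC3 ✓; site Fresno ✗ (not Omaha) → not eligible.
Charitable Gift Match — status full-time ✓; no waiver, service 1559 days < 5 years (≈1825 days) ✗ → not eligible.
Floating Holidays — service 1559 days ≥ 9 months (≈270 days) ✓; age 41 ≥ 18 ✓; 40 hrs/wk ≥ 40 ✓ → eligible.
Childcare Subsidy — no waiver, service 1559 days ≥ 4 weeks (≈28 days) ✓; grade IC3 ≥ IC3 ✓; dept QA ✗ → not eligible.
Employee Assistance Program — status full-time ✓; no waiver, service 1559 days ≥ 90 days ✓; age 41 ≥ 25 ✓; grade IC3 < IC5 ✗ → not eligible.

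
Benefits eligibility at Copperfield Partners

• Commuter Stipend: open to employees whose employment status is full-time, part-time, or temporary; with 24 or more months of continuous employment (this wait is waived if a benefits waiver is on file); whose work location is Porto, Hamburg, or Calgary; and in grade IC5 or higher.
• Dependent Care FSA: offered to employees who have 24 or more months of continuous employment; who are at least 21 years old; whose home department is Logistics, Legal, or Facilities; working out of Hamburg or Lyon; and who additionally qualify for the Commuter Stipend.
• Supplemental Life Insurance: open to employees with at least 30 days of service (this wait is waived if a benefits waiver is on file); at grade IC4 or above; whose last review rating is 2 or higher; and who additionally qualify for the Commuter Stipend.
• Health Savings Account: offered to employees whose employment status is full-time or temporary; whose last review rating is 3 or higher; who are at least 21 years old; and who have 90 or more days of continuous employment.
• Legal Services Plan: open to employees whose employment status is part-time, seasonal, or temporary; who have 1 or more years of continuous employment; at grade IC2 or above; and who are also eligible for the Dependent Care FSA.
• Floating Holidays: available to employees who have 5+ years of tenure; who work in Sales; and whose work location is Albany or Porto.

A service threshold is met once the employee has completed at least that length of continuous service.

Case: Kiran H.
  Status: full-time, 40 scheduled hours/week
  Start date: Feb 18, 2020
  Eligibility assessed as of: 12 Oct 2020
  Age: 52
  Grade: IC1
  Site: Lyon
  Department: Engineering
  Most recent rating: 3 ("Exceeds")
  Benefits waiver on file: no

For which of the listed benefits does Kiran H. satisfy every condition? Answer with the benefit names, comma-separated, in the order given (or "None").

Health Savings Account

Service from Feb 18, 2020 to 12 Oct 2020: 237 days.
Commuter Stipend — status full-time ✓; no waiver, service 237 days < 24 months (≈720 days) ✗ → not eligible.
Dependent Care FSA — service 237 days < 24 months (≈720 days) ✗ → not eligible.
Supplemental Life Insurance — no waiver, service 237 days ≥ 30 days ✓; grade IC1 < IC4 ✗ → not eligible.
Health Savings Account — status full-time ✓; rating 3 ≥ 3 ✓; age 52 ≥ 21 ✓; service 237 days ≥ 90 days ✓ → eligible.
Legal Services Plan — status full-time ✗ (requires part-time, seasonal, or temporary) → not eligible.
Floating Holidays — service 237 days < 5 years (≈1825 days) ✗ → not eligible.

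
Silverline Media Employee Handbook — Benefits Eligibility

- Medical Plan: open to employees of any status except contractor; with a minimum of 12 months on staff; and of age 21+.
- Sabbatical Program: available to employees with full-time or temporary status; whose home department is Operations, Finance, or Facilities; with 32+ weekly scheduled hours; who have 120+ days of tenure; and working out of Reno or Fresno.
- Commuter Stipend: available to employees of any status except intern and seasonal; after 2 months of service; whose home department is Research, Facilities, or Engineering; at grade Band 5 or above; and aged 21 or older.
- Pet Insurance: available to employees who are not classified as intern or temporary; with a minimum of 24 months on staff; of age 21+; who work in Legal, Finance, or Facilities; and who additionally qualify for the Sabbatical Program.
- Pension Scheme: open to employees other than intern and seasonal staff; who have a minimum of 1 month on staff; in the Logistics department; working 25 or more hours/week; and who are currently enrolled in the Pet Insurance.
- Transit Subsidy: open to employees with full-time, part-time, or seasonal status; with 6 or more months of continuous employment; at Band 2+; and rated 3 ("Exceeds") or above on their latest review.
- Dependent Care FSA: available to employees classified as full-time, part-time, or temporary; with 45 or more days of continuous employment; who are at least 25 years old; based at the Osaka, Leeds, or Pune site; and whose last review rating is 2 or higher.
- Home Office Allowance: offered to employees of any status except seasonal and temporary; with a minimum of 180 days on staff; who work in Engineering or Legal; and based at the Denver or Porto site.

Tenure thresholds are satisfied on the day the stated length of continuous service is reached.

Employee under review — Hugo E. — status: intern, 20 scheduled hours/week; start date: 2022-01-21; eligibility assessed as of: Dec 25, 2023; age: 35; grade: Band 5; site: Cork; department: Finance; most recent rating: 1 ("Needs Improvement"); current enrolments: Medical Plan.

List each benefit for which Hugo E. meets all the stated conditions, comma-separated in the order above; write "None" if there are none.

Medical Plan

Service from 2022-01-21 to Dec 25, 2023: 703 days.
Medical Plan — status intern ✓ (not excluded); service 703 days ≥ 12 months (≈360 days) ✓; age 35 ≥ 21 ✓ → eligible.
Sabbatical Program — status intern ✗ (requires full-time or temporary) → not eligible.
Commuter Stipend — status intern ✗ (excluded) → not eligible.
Pet Insurance — status intern ✗ (excluded) → not eligible.
Pension Scheme — status intern ✗ (excluded) → not eligible.
Transit Subsidy — status intern ✗ (requires full-time, part-time, or seasonal) → not eligible.
Dependent Care FSA — status intern ✗ (requires full-time, part-time, or temporary) → not eligible.
Home Office Allowance — status intern ✓ (not excluded); service 703 days ≥ 180 days ✓; dept Finance ✗ → not eligible.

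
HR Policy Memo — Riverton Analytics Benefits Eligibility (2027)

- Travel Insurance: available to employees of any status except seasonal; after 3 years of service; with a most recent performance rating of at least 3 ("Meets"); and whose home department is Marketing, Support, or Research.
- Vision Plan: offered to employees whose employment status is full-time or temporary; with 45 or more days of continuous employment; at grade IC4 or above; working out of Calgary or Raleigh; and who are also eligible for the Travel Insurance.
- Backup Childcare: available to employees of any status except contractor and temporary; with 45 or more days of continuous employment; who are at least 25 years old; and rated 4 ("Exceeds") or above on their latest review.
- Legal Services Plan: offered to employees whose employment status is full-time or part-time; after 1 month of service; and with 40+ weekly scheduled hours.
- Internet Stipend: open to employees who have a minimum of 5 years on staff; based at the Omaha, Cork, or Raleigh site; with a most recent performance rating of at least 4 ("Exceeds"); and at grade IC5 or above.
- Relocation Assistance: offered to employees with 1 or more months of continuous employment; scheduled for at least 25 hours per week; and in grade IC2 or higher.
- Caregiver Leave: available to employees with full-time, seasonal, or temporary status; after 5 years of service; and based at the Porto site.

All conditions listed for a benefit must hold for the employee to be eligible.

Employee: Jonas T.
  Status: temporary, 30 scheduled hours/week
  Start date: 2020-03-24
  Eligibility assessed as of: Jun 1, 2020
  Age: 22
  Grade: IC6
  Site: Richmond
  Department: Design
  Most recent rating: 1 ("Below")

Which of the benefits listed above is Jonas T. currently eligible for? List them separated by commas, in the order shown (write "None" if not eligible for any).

Relocation Assistance

Service from 2020-03-24 to Jun 1, 2020: 69 days.
Travel Insurance — status temporary ✓ (not excluded); service 69 days < 3 years (≈1095 days) ✗ → not eligible.
Vision Plan — status temporary ✓; service 69 days ≥ 45 days ✓; grade IC6 ≥ IC4 ✓; site Richmond ✗ (not Calgary or Raleigh) → not eligible.
Backup Childcare — status temporary ✗ (excluded) → not eligible.
Legal Services Plan — status temporary ✗ (requires full-time or part-time) → not eligible.
Internet Stipend — service 69 days < 5 years (≈1825 days) ✗ → not eligible.
Relocation Assistance — service 69 days ≥ 1 month (≈30 days) ✓; 30 hrs/wk ≥ 25 ✓; grade IC6 ≥ IC2 ✓ → eligible.
Caregiver Leave — status temporary ✓; service 69 days < 5 years (≈1825 days) ✗ → not eligible.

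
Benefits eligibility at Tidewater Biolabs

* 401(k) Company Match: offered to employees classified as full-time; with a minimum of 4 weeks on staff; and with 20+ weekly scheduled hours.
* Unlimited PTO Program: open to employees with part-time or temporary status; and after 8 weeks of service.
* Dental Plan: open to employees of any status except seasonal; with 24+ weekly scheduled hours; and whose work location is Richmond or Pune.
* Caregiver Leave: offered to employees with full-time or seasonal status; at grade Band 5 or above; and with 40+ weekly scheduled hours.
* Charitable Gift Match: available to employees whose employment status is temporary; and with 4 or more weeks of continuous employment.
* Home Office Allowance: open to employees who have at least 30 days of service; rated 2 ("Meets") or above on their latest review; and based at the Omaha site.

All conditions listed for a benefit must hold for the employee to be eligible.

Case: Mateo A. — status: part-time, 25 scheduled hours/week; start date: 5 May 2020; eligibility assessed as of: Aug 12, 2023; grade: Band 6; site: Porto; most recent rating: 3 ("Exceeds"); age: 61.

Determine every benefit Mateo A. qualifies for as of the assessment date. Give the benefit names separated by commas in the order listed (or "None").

Unlimited PTO Program

Service from 5 May 2020 to Aug 12, 2023: 1194 days.
401(k) Company Match — status part-time ✗ (requires full-time) → not eligible.
Unlimited PTO Program — status part-time ✓; service 1194 days ≥ 8 weeks (≈56 days) ✓ → eligible.
Dental Plan — status part-time ✓ (not excluded); 25 hrs/wk ≥ 24 ✓; site Porto ✗ (not Richmond or Pune) → not eligible.
Caregiver Leave — status part-time ✗ (requires full-time or seasonal) → not eligible.
Charitable Gift Match — status part-time ✗ (requires temporary) → not eligible.
Home Office Allowance — service 1194 days ≥ 30 days ✓; rating 3 ≥ 2 ✓; site Porto ✗ (not Omaha) → not eligible.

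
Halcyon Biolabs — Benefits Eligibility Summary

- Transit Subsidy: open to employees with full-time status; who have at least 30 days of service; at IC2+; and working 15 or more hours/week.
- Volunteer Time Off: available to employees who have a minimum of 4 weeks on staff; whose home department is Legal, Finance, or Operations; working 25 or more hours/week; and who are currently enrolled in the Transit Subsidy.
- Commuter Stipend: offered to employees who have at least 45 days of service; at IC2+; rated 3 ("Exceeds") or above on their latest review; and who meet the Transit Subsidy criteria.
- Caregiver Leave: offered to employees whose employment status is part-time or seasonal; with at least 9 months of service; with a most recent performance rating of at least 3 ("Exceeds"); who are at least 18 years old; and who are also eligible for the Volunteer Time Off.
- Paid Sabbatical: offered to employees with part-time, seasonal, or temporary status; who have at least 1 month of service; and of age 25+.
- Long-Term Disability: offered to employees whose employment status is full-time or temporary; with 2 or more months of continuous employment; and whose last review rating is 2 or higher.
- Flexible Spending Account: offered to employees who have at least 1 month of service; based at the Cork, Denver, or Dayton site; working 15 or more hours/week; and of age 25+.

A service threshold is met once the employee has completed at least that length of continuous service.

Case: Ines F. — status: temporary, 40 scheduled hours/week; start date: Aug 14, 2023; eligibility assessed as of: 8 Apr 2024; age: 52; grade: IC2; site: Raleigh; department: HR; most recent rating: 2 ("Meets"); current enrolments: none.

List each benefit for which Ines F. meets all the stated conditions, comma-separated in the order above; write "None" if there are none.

Service from Aug 14, 2023 to 8 Apr 2024: 238 days.
Transit Subsidy — status temporary ✗ (requires full-time) → not eligible.
Volunteer Time Off — service 238 days ≥ 4 weeks (≈28 days) ✓; dept HR ✗ → not eligible.
Commuter Stipend — service 238 days ≥ 45 days ✓; grade IC2 ≥ IC2 ✓; rating 2 < 3 ✗ → not eligible.
Caregiver Leave — status temporary ✗ (requires part-time or seasonal) → not eligible.
Paid Sabbatical — status temporary ✓; service 238 days ≥ 1 month (≈30 days) ✓; age 52 ≥ 25 ✓ → eligible.
Long-Term Disability — status temporary ✓; service 238 days ≥ 2 months (≈60 days) ✓; rating 2 ≥ 2 ✓ → eligible.
Flexible Spending Account — service 238 days ≥ 1 month (≈30 days) ✓; site Raleigh ✗ (not Cork, Denver, or Dayton) → not eligible.

Paid Sabbatical, Long-Term Disability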